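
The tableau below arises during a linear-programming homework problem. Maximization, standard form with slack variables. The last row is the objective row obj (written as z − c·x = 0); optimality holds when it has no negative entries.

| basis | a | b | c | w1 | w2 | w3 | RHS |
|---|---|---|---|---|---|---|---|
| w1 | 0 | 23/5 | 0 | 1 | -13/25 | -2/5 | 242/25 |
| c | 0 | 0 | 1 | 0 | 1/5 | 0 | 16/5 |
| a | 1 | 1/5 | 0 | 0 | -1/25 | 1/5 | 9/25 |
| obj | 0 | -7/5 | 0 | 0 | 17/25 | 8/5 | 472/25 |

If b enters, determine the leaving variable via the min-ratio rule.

a

Column b entries and ratios — w1: (242/25)/(23/5) = 242/115; c: 0 ≤ 0, skip; a: (9/25)/(1/5) = 9/5.
Smallest ratio is 9/5 in the row of a, so a leaves.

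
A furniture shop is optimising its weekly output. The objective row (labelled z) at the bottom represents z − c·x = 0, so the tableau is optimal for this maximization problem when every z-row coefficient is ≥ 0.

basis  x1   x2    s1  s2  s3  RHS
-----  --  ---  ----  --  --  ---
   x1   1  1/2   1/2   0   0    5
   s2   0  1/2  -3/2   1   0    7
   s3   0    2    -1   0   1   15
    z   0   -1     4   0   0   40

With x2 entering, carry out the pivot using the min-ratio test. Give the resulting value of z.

Ratio test on column x2 — row 1: 5/(1/2) = 10; row 2: 7/(1/2) = 14; row 3: 15/2 = 15/2. Minimum is 15/2 at row 3 (s3 leaves); pivot element 2.
Pivot on row 3; the z-row RHS becomes 40 − (-1)·(15/2) = 95/2.

95/2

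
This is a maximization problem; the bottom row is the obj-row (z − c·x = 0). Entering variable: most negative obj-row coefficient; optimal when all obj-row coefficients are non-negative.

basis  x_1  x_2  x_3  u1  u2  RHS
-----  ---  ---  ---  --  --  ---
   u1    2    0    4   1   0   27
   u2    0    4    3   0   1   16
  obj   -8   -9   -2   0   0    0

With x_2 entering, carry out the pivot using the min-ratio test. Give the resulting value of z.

Ratio test on column x_2 — row 1: entry 0 ≤ 0; row 2: 16/4 = 4. Minimum is 4 at row 2 (u2 leaves); pivot element 4.
Pivot on row 2; the obj-row RHS becomes 0 − (-9)·4 = 36.

36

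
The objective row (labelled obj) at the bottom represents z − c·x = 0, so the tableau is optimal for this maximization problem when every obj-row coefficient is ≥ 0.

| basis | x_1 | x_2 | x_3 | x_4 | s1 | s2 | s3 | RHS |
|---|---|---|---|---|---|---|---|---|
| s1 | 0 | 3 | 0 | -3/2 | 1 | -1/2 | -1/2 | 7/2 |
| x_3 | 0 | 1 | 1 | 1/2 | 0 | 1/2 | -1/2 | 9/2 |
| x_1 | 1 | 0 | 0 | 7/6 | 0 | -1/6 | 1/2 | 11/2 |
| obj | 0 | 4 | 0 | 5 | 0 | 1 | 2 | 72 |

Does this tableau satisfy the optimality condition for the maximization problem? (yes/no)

yes

Every obj-row coefficient is ≥ 0, so the tableau is optimal.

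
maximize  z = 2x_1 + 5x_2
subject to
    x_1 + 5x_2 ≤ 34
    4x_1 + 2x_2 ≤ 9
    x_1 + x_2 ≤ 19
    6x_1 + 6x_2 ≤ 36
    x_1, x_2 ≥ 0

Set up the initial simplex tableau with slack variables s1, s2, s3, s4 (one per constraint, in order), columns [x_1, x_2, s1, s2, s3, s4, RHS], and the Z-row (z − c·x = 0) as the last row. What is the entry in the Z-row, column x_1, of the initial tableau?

The Z-row carries the negated objective coefficients: the x_1 entry is -2.

-2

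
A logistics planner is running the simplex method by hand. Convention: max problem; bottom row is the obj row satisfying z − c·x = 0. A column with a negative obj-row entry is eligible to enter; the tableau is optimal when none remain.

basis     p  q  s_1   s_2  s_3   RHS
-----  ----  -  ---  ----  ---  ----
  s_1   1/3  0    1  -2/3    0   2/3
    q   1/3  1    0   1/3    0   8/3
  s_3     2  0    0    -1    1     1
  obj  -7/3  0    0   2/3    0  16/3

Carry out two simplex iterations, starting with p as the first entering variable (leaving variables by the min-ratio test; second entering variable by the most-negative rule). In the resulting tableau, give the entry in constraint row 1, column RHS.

Ratio test on column p — row 1: (2/3)/(1/3) = 2; row 2: (8/3)/(1/3) = 8; row 3: 1/2 = 1/2. Minimum is 1/2 at row 3 (s_3 leaves); pivot element 2.
Divide row 3 by 2; eliminate column p from the other rows.
Second iteration: most negative obj-row entry is -1/2 in column s_2, so s_2 enters.
Ratio test on column s_2 — row 1: entry -1/2 ≤ 0; row 2: (5/2)/(1/2) = 5; row 3: entry -1/2 ≤ 0. Minimum is 5 at row 2 (q leaves); pivot element 1/2.
Divide row 2 by 1/2; eliminate column s_2 from the other rows.
After both pivots, the entry at constraint row 1, column RHS is 3.

3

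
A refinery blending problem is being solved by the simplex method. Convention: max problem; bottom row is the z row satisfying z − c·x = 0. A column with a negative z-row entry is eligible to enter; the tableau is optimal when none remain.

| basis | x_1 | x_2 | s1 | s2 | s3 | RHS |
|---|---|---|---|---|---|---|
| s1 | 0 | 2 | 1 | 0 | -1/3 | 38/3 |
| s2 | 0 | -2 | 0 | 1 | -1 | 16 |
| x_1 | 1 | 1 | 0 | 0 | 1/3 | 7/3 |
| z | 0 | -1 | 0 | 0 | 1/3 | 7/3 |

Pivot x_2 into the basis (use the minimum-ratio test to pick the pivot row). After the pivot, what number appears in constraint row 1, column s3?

Ratio test on column x_2 — row 1: (38/3)/2 = 19/3; row 2: entry -2 ≤ 0; row 3: (7/3)/1 = 7/3. Minimum is 7/3 at row 3 (x_1 leaves); pivot element 1.
Divide row 3 by 1; eliminate column x_2 from the other rows.
Row 1 update in column s3: -1/3 − 2·(1/3) = -1.

-1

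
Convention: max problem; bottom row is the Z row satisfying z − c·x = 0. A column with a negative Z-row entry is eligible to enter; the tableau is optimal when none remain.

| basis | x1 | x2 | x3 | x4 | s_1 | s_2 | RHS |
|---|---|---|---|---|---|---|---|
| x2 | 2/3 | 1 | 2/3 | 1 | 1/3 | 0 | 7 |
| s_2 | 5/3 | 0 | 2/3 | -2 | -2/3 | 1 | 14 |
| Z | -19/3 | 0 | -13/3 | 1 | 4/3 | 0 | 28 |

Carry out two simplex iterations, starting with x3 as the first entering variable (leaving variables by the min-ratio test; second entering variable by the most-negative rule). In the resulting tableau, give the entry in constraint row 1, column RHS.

7/2

Ratio test on column x3 — row 1: 7/(2/3) = 21/2; row 2: 14/(2/3) = 21. Minimum is 21/2 at row 1 (x2 leaves); pivot element 2/3.
Divide row 1 by 2/3; eliminate column x3 from the other rows.
Second iteration: most negative Z-row entry is -2 in column x1, so x1 enters.
Ratio test on column x1 — row 1: (21/2)/1 = 21/2; row 2: 7/1 = 7. Minimum is 7 at row 2 (s_2 leaves); pivot element 1.
Divide row 2 by 1; eliminate column x1 from the other rows.
After both pivots, the entry at constraint row 1, column RHS is 7/2.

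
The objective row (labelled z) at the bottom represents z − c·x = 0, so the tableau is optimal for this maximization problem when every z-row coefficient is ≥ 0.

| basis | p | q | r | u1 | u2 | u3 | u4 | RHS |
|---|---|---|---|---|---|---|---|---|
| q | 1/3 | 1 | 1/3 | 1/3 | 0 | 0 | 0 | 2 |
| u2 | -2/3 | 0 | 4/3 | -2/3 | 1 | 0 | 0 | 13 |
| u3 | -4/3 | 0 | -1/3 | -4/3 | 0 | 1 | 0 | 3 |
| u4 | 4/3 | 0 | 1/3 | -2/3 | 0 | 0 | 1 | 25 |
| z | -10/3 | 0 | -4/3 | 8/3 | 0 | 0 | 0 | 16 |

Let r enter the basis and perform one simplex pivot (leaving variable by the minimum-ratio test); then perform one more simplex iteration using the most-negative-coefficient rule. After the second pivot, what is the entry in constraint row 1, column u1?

1

Ratio test on column r — row 1: 2/(1/3) = 6; row 2: 13/(4/3) = 39/4; row 3: entry -1/3 ≤ 0; row 4: 25/(1/3) = 75. Minimum is 6 at row 1 (q leaves); pivot element 1/3.
Divide row 1 by 1/3; eliminate column r from the other rows.
Second iteration: most negative z-row entry is -2 in column p, so p enters.
Ratio test on column p — row 1: 6/1 = 6; row 2: entry -2 ≤ 0; row 3: entry -1 ≤ 0; row 4: 23/1 = 23. Minimum is 6 at row 1 (r leaves); pivot element 1.
Divide row 1 by 1; eliminate column p from the other rows.
After both pivots, the entry at constraint row 1, column u1 is 1.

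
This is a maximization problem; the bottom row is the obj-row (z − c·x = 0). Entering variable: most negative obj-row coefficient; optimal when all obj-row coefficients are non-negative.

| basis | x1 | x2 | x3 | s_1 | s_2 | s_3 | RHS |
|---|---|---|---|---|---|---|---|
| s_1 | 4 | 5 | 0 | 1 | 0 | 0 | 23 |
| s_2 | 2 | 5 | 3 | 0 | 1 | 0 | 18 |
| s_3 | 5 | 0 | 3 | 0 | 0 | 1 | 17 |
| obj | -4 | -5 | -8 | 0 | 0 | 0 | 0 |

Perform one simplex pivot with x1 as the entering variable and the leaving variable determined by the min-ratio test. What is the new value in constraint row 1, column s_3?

Ratio test on column x1 — row 1: 23/4 = 23/4; row 2: 18/2 = 9; row 3: 17/5 = 17/5. Minimum is 17/5 at row 3 (s_3 leaves); pivot element 5.
Divide row 3 by 5; eliminate column x1 from the other rows.
Row 1 update in column s_3: 0 − 4·(1/5) = -4/5.

-4/5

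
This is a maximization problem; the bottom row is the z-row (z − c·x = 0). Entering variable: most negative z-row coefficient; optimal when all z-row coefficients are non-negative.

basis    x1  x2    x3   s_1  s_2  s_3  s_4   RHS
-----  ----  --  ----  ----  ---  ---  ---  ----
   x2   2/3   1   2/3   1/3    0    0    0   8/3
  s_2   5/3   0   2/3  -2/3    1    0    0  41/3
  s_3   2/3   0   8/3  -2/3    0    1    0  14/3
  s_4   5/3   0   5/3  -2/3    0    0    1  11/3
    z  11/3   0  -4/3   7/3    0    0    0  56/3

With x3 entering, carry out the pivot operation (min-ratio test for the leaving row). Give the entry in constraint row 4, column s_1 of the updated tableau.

-1/4

Ratio test on column x3 — row 1: (8/3)/(2/3) = 4; row 2: (41/3)/(2/3) = 41/2; row 3: (14/3)/(8/3) = 7/4; row 4: (11/3)/(5/3) = 11/5. Minimum is 7/4 at row 3 (s_3 leaves); pivot element 8/3.
Divide row 3 by 8/3; eliminate column x3 from the other rows.
Row 4 update in column s_1: -2/3 − (5/3)·(-1/4) = -1/4.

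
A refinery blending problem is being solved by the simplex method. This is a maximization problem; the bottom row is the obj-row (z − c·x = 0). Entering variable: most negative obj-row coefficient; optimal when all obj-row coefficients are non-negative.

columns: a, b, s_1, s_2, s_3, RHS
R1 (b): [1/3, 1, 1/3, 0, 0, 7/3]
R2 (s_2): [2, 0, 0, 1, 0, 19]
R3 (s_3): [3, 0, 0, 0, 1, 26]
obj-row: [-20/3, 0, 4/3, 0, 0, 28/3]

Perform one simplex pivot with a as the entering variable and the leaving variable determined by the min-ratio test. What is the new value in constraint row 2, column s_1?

Ratio test on column a — row 1: (7/3)/(1/3) = 7; row 2: 19/2 = 19/2; row 3: 26/3 = 26/3. Minimum is 7 at row 1 (b leaves); pivot element 1/3.
Divide row 1 by 1/3; eliminate column a from the other rows.
Row 2 update in column s_1: 0 − 2·1 = -2.

-2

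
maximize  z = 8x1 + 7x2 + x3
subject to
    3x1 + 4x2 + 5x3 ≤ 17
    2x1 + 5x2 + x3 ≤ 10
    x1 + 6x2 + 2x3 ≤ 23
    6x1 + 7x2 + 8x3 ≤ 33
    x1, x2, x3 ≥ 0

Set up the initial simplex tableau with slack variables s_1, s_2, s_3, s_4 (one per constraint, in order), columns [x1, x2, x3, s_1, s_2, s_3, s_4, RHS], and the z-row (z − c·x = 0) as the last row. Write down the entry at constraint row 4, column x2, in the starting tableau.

7

Constraint 4 has coefficient 7 on x2.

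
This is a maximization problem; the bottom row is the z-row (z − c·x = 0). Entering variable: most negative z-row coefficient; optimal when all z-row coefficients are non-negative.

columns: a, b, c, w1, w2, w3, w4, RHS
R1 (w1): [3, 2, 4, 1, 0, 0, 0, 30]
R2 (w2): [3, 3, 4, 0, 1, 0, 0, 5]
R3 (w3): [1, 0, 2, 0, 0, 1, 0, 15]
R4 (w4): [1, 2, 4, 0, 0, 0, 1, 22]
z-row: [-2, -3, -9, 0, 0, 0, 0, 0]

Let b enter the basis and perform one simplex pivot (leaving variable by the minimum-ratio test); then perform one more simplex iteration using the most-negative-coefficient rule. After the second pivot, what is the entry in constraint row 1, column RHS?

Ratio test on column b — row 1: 30/2 = 15; row 2: 5/3 = 5/3; row 3: entry 0 ≤ 0; row 4: 22/2 = 11. Minimum is 5/3 at row 2 (w2 leaves); pivot element 3.
Divide row 2 by 3; eliminate column b from the other rows.
Second iteration: most negative z-row entry is -5 in column c, so c enters.
Ratio test on column c — row 1: (80/3)/(4/3) = 20; row 2: (5/3)/(4/3) = 5/4; row 3: 15/2 = 15/2; row 4: (56/3)/(4/3) = 14. Minimum is 5/4 at row 2 (b leaves); pivot element 4/3.
Divide row 2 by 4/3; eliminate column c from the other rows.
After both pivots, the entry at constraint row 1, column RHS is 25.

25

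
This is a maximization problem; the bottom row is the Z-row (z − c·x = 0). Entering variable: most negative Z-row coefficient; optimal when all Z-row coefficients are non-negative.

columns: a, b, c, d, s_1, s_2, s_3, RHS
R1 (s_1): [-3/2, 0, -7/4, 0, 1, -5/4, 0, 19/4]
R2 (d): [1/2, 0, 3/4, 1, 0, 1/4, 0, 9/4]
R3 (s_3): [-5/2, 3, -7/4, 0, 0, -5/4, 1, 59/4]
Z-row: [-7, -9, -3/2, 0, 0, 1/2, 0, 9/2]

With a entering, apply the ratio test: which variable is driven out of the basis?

Column a entries and ratios — s_1: -3/2 ≤ 0, skip; d: (9/4)/(1/2) = 9/2; s_3: -5/2 ≤ 0, skip.
Smallest ratio is 9/2 in the row of d, so d leaves.

d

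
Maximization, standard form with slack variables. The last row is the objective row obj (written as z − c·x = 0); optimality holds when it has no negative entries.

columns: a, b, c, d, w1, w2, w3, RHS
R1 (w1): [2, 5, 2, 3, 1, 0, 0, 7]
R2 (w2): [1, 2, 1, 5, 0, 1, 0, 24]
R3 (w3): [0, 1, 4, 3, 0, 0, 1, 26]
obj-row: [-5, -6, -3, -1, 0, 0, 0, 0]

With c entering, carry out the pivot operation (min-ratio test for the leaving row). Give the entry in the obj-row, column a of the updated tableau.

-2

Ratio test on column c — row 1: 7/2 = 7/2; row 2: 24/1 = 24; row 3: 26/4 = 13/2. Minimum is 7/2 at row 1 (w1 leaves); pivot element 2.
Divide row 1 by 2; eliminate column c from the other rows.
obj-row update in column a: -5 − (-3)·1 = -2.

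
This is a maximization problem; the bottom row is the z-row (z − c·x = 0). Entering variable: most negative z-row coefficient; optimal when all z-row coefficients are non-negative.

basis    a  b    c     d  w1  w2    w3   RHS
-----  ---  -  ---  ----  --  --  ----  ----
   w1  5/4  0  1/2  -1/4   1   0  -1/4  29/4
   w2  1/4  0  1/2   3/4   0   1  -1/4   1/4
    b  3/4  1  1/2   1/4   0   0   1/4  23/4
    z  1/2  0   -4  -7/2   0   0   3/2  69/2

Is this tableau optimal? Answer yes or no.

no

The z-row has a negative entry -4 in column c, so it is not optimal.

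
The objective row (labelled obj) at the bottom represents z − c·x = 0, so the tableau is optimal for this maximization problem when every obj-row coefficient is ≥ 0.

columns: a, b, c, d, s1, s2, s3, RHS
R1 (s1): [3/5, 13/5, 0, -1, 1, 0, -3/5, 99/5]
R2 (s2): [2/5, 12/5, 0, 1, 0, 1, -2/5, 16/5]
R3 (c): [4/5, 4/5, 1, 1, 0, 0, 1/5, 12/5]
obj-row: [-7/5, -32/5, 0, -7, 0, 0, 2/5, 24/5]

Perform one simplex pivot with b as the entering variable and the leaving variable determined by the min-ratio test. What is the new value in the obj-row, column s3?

-2/3

Ratio test on column b — row 1: (99/5)/(13/5) = 99/13; row 2: (16/5)/(12/5) = 4/3; row 3: (12/5)/(4/5) = 3. Minimum is 4/3 at row 2 (s2 leaves); pivot element 12/5.
Divide row 2 by 12/5; eliminate column b from the other rows.
obj-row update in column s3: 2/5 − (-32/5)·(-1/6) = -2/3.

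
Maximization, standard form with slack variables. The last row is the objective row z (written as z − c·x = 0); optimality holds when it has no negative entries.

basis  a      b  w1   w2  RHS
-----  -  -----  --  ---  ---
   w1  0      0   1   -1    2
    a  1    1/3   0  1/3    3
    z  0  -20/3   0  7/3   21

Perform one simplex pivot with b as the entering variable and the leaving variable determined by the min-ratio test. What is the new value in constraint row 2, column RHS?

9

Ratio test on column b — row 1: entry 0 ≤ 0; row 2: 3/(1/3) = 9. Minimum is 9 at row 2 (a leaves); pivot element 1/3.
Divide row 2 by 1/3; eliminate column b from the other rows.
In the new row 2, the RHS entry is the old entry divided by the pivot: 3/(1/3) = 9.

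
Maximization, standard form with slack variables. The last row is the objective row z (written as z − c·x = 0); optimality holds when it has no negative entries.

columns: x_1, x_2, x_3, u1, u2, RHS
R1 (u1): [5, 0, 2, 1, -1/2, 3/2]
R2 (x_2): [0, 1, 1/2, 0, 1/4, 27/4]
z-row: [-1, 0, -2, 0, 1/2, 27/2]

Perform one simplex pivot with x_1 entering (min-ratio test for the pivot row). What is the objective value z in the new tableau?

69/5

Ratio test on column x_1 — row 1: (3/2)/5 = 3/10; row 2: entry 0 ≤ 0. Minimum is 3/10 at row 1 (u1 leaves); pivot element 5.
Pivot on row 1; the z-row RHS becomes 27/2 − (-1)·(3/10) = 69/5.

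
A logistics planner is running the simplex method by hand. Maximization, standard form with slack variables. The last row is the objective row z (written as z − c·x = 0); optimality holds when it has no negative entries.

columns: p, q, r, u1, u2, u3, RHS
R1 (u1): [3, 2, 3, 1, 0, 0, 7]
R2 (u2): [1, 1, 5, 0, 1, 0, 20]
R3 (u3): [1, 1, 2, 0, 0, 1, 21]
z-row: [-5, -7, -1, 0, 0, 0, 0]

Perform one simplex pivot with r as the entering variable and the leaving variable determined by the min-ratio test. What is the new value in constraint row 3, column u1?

Ratio test on column r — row 1: 7/3 = 7/3; row 2: 20/5 = 4; row 3: 21/2 = 21/2. Minimum is 7/3 at row 1 (u1 leaves); pivot element 3.
Divide row 1 by 3; eliminate column r from the other rows.
Row 3 update in column u1: 0 − 2·(1/3) = -2/3.

-2/3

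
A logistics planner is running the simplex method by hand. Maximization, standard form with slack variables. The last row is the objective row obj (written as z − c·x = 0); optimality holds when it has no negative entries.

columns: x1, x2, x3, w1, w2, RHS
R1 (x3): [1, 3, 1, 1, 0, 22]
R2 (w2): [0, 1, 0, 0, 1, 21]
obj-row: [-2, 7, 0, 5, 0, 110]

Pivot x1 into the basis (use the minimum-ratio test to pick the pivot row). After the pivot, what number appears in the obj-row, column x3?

Ratio test on column x1 — row 1: 22/1 = 22; row 2: entry 0 ≤ 0. Minimum is 22 at row 1 (x3 leaves); pivot element 1.
Divide row 1 by 1; eliminate column x1 from the other rows.
obj-row update in column x3: 0 − (-2)·1 = 2.

2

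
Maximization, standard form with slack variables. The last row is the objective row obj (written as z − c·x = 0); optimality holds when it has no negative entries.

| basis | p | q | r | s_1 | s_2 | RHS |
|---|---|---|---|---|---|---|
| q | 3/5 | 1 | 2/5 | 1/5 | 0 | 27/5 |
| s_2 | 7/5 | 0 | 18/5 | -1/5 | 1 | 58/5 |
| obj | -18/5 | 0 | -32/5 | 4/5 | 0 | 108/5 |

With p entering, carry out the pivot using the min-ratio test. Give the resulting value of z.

360/7

Ratio test on column p — row 1: (27/5)/(3/5) = 9; row 2: (58/5)/(7/5) = 58/7. Minimum is 58/7 at row 2 (s_2 leaves); pivot element 7/5.
Pivot on row 2; the obj-row RHS becomes 108/5 − (-18/5)·(58/7) = 360/7.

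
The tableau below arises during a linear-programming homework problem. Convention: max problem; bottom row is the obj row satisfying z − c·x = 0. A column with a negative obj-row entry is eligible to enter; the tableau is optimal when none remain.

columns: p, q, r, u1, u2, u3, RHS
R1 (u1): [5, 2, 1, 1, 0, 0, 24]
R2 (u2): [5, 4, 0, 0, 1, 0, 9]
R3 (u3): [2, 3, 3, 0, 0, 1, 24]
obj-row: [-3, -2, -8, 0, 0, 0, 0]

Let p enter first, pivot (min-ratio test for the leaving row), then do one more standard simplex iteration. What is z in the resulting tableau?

299/5

Ratio test on column p — row 1: 24/5 = 24/5; row 2: 9/5 = 9/5; row 3: 24/2 = 12. Minimum is 9/5 at row 2 (u2 leaves); pivot element 5.
Pivot on row 2; the obj-row RHS becomes 0 − (-3)·(9/5) = 27/5.
Next entering variable (most negative obj-row entry -8): r.
Ratio test on column r — row 1: 15/1 = 15; row 2: entry 0 ≤ 0; row 3: (102/5)/3 = 34/5. Minimum is 34/5 at row 3 (u3 leaves); pivot element 3.
After the second pivot the obj-row RHS is 27/5 − (-8)·(34/5) = 299/5.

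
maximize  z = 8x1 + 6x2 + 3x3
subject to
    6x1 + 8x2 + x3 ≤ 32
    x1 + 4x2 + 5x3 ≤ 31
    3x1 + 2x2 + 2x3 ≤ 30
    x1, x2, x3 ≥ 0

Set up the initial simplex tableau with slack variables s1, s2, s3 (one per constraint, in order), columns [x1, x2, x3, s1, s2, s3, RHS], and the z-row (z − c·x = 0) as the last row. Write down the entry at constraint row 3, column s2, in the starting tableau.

0

Slack s2 belongs to constraint 2; its column is the unit vector e_2, so the entry in row 3 is 0.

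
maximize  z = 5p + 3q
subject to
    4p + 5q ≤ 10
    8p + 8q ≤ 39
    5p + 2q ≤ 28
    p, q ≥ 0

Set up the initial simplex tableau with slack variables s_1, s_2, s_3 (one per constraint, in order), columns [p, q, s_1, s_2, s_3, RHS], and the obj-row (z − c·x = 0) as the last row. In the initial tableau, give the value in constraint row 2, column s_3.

Slack s_3 belongs to constraint 3; its column is the unit vector e_3, so the entry in row 2 is 0.

0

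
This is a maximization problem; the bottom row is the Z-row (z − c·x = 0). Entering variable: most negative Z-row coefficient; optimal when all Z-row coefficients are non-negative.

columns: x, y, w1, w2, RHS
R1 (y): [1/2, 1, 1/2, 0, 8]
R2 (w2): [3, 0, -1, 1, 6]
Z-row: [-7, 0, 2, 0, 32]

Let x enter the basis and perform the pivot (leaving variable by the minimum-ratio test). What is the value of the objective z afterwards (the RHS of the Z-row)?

46

Ratio test on column x — row 1: 8/(1/2) = 16; row 2: 6/3 = 2. Minimum is 2 at row 2 (w2 leaves); pivot element 3.
Pivot on row 2; the Z-row RHS becomes 32 − (-7)·2 = 46.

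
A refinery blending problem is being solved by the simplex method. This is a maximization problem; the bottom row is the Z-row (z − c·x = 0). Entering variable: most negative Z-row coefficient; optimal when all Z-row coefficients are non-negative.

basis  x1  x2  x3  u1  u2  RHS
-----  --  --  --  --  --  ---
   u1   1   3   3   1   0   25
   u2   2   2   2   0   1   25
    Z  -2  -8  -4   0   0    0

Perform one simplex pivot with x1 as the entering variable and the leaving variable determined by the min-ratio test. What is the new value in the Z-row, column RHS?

Ratio test on column x1 — row 1: 25/1 = 25; row 2: 25/2 = 25/2. Minimum is 25/2 at row 2 (u2 leaves); pivot element 2.
Divide row 2 by 2; eliminate column x1 from the other rows.
Z-row update in column RHS: 0 − (-2)·(25/2) = 25.

25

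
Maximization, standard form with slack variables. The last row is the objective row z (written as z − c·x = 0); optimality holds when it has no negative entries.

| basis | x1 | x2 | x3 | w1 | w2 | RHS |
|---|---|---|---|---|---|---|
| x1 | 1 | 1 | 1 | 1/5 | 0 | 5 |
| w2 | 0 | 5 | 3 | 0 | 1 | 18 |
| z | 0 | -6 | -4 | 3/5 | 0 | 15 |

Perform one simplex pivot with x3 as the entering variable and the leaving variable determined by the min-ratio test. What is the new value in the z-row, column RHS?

Ratio test on column x3 — row 1: 5/1 = 5; row 2: 18/3 = 6. Minimum is 5 at row 1 (x1 leaves); pivot element 1.
Divide row 1 by 1; eliminate column x3 from the other rows.
z-row update in column RHS: 15 − (-4)·5 = 35.

35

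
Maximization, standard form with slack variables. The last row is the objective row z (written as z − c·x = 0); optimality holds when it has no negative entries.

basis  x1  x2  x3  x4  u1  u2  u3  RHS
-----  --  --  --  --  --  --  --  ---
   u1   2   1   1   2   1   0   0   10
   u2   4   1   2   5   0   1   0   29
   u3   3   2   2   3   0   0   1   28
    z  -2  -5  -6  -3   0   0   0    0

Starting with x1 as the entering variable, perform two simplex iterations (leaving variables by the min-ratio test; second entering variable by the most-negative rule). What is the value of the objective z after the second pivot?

60

Ratio test on column x1 — row 1: 10/2 = 5; row 2: 29/4 = 29/4; row 3: 28/3 = 28/3. Minimum is 5 at row 1 (u1 leaves); pivot element 2.
Pivot on row 1; the z-row RHS becomes 0 − (-2)·5 = 10.
Next entering variable (most negative z-row entry -5): x3.
Ratio test on column x3 — row 1: 5/(1/2) = 10; row 2: entry 0 ≤ 0; row 3: 13/(1/2) = 26. Minimum is 10 at row 1 (x1 leaves); pivot element 1/2.
After the second pivot the z-row RHS is 10 − (-5)·10 = 60.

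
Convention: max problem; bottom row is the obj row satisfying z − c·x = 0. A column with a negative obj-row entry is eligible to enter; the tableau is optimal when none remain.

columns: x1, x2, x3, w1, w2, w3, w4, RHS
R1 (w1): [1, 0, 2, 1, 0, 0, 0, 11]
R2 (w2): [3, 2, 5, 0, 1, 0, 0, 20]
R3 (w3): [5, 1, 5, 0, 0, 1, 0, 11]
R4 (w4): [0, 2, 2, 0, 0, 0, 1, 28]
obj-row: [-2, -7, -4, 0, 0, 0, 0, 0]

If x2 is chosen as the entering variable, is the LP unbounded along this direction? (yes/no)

no

Column x2 has positive entries in row(s) 2, 3, 4, so the ratio test bounds it — not unbounded.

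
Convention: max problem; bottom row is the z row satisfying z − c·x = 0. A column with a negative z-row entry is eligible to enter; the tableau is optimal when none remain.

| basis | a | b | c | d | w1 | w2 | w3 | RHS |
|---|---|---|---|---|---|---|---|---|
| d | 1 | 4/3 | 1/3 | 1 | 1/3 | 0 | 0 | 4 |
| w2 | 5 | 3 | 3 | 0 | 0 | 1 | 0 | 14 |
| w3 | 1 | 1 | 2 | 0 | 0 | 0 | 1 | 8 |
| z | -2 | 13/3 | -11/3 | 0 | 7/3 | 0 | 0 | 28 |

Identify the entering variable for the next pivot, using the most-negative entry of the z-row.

c

Negative z-row entries: a: -2, c: -11/3.
The most negative is -11/3 in column c, so c enters.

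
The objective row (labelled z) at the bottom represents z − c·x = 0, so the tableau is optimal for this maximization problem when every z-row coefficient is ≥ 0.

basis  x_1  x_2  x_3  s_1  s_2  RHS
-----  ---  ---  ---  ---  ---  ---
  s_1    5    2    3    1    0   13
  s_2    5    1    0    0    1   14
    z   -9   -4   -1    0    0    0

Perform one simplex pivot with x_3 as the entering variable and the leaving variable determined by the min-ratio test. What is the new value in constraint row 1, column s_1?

Ratio test on column x_3 — row 1: 13/3 = 13/3; row 2: entry 0 ≤ 0. Minimum is 13/3 at row 1 (s_1 leaves); pivot element 3.
Divide row 1 by 3; eliminate column x_3 from the other rows.
In the new row 1, the s_1 entry is the old entry divided by the pivot: 1/3 = 1/3.

1/3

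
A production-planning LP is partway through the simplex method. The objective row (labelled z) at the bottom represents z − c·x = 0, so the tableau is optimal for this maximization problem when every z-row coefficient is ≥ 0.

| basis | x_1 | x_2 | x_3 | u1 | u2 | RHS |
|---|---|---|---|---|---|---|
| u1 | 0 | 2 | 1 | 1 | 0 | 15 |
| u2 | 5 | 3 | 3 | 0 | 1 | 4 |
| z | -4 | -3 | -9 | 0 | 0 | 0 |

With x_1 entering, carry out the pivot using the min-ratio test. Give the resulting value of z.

Ratio test on column x_1 — row 1: entry 0 ≤ 0; row 2: 4/5 = 4/5. Minimum is 4/5 at row 2 (u2 leaves); pivot element 5.
Pivot on row 2; the z-row RHS becomes 0 − (-4)·(4/5) = 16/5.

16/5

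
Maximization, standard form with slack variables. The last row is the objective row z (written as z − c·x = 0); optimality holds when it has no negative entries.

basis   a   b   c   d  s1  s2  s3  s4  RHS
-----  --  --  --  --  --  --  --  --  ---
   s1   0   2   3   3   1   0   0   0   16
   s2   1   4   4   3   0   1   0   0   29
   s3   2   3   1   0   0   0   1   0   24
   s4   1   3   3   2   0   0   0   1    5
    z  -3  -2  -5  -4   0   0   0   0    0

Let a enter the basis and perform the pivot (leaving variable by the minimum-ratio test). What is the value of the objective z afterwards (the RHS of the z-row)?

15

Ratio test on column a — row 1: entry 0 ≤ 0; row 2: 29/1 = 29; row 3: 24/2 = 12; row 4: 5/1 = 5. Minimum is 5 at row 4 (s4 leaves); pivot element 1.
Pivot on row 4; the z-row RHS becomes 0 − (-3)·5 = 15.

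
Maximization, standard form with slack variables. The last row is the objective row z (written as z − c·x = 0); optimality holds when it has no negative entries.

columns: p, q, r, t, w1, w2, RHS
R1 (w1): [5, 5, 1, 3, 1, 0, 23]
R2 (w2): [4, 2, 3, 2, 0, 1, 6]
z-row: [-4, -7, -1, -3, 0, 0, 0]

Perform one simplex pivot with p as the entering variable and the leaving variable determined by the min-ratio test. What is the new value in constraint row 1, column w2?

Ratio test on column p — row 1: 23/5 = 23/5; row 2: 6/4 = 3/2. Minimum is 3/2 at row 2 (w2 leaves); pivot element 4.
Divide row 2 by 4; eliminate column p from the other rows.
Row 1 update in column w2: 0 − 5·(1/4) = -5/4.

-5/4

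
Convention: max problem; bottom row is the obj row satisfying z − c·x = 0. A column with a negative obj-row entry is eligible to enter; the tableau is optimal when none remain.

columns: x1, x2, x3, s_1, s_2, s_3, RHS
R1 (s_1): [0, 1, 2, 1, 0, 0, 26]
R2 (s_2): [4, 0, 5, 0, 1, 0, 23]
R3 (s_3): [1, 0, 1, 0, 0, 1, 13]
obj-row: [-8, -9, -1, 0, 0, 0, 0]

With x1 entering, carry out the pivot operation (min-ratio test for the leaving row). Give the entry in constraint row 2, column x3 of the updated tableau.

Ratio test on column x1 — row 1: entry 0 ≤ 0; row 2: 23/4 = 23/4; row 3: 13/1 = 13. Minimum is 23/4 at row 2 (s_2 leaves); pivot element 4.
Divide row 2 by 4; eliminate column x1 from the other rows.
In the new row 2, the x3 entry is the old entry divided by the pivot: 5/4 = 5/4.

5/4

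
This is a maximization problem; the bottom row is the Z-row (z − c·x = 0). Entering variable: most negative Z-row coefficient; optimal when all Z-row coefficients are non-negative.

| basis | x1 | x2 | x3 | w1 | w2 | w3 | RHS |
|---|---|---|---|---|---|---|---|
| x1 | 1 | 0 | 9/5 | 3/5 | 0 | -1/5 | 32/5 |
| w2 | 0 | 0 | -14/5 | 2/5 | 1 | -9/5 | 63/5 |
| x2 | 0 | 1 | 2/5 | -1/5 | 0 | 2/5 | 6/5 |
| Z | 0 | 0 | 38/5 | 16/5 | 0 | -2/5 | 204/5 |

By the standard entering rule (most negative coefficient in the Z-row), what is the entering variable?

Negative Z-row entries: w3: -2/5.
The most negative is -2/5 in column w3, so w3 enters.

w3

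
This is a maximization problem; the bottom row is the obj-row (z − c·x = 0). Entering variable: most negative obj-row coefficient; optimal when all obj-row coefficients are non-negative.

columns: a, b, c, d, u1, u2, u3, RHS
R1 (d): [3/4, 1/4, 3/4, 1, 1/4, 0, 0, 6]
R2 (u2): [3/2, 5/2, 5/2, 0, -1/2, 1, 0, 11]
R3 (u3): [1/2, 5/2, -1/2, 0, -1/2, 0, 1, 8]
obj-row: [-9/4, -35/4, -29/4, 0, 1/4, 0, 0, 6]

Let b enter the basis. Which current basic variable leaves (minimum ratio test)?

u3

Column b entries and ratios — d: 6/(1/4) = 24; u2: 11/(5/2) = 22/5; u3: 8/(5/2) = 16/5.
Smallest ratio is 16/5 in the row of u3, so u3 leaves.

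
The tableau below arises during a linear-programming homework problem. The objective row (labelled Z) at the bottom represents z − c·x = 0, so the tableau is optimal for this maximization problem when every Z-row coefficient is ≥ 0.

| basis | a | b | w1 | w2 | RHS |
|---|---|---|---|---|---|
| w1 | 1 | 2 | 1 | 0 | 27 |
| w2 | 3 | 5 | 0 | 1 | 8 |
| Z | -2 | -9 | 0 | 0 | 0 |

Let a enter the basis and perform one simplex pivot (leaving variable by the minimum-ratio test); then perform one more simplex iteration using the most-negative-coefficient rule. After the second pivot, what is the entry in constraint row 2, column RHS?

8/5

Ratio test on column a — row 1: 27/1 = 27; row 2: 8/3 = 8/3. Minimum is 8/3 at row 2 (w2 leaves); pivot element 3.
Divide row 2 by 3; eliminate column a from the other rows.
Second iteration: most negative Z-row entry is -17/3 in column b, so b enters.
Ratio test on column b — row 1: (73/3)/(1/3) = 73; row 2: (8/3)/(5/3) = 8/5. Minimum is 8/5 at row 2 (a leaves); pivot element 5/3.
Divide row 2 by 5/3; eliminate column b from the other rows.
After both pivots, the entry at constraint row 2, column RHS is 8/5.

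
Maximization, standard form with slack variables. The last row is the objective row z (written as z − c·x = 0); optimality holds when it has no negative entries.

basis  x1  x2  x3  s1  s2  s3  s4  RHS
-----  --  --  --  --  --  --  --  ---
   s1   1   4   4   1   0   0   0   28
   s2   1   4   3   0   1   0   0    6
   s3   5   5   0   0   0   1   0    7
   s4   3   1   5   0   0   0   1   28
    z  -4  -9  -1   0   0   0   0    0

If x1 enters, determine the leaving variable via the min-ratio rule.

s3

Column x1 entries and ratios — s1: 28/1 = 28; s2: 6/1 = 6; s3: 7/5 = 7/5; s4: 28/3 = 28/3.
Smallest ratio is 7/5 in the row of s3, so s3 leaves.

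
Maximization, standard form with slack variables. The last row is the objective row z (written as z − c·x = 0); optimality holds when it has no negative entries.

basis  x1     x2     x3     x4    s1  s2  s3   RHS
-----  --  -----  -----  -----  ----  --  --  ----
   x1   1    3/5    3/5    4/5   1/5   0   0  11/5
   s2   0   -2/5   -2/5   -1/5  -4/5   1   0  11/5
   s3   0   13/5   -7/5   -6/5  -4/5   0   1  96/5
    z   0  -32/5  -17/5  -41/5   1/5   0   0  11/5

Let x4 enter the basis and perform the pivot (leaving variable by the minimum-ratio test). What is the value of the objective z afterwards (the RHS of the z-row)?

Ratio test on column x4 — row 1: (11/5)/(4/5) = 11/4; row 2: entry -1/5 ≤ 0; row 3: entry -6/5 ≤ 0. Minimum is 11/4 at row 1 (x1 leaves); pivot element 4/5.
Pivot on row 1; the z-row RHS becomes 11/5 − (-41/5)·(11/4) = 99/4.

99/4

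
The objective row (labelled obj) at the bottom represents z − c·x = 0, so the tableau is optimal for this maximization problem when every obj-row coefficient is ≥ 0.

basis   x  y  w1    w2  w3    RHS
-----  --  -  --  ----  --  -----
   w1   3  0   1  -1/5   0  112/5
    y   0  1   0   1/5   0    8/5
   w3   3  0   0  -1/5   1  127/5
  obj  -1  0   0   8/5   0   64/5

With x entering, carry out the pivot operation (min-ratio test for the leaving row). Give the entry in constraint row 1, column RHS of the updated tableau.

Ratio test on column x — row 1: (112/5)/3 = 112/15; row 2: entry 0 ≤ 0; row 3: (127/5)/3 = 127/15. Minimum is 112/15 at row 1 (w1 leaves); pivot element 3.
Divide row 1 by 3; eliminate column x from the other rows.
In the new row 1, the RHS entry is the old entry divided by the pivot: (112/5)/3 = 112/15.

112/15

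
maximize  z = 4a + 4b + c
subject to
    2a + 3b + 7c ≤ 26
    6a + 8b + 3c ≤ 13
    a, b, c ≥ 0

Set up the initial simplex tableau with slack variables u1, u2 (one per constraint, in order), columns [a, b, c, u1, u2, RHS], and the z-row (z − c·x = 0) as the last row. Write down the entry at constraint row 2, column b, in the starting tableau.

Constraint 2 has coefficient 8 on b.

8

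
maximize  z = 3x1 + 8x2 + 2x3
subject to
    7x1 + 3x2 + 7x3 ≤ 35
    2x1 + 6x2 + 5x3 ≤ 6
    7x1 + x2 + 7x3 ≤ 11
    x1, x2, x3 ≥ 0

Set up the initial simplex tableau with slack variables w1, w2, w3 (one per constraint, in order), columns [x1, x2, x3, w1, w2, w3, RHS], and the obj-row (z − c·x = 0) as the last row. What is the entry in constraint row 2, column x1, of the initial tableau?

Constraint 2 has coefficient 2 on x1.

2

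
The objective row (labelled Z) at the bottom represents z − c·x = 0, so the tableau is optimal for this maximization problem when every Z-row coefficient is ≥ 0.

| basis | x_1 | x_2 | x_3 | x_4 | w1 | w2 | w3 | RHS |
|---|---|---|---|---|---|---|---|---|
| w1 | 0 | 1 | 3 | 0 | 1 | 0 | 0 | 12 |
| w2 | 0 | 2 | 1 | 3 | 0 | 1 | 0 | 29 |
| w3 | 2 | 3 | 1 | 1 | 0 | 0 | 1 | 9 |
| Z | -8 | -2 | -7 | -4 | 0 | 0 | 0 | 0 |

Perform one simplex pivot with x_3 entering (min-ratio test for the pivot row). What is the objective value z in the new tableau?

28

Ratio test on column x_3 — row 1: 12/3 = 4; row 2: 29/1 = 29; row 3: 9/1 = 9. Minimum is 4 at row 1 (w1 leaves); pivot element 3.
Pivot on row 1; the Z-row RHS becomes 0 − (-7)·4 = 28.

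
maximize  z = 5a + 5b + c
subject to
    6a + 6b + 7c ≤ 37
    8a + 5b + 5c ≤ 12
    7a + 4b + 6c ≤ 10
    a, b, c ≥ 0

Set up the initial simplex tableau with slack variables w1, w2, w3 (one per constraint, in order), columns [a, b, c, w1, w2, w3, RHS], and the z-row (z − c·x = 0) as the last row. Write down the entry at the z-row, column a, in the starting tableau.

The z-row carries the negated objective coefficients: the a entry is -5.

-5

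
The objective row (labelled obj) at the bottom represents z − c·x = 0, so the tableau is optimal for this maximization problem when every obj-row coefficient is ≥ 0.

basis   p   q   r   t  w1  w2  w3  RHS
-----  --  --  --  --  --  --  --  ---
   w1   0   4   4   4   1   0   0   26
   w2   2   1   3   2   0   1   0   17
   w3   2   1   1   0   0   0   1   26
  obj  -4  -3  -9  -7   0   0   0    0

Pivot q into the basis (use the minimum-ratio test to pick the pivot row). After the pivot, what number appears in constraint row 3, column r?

Ratio test on column q — row 1: 26/4 = 13/2; row 2: 17/1 = 17; row 3: 26/1 = 26. Minimum is 13/2 at row 1 (w1 leaves); pivot element 4.
Divide row 1 by 4; eliminate column q from the other rows.
Row 3 update in column r: 1 − 1·1 = 0.

0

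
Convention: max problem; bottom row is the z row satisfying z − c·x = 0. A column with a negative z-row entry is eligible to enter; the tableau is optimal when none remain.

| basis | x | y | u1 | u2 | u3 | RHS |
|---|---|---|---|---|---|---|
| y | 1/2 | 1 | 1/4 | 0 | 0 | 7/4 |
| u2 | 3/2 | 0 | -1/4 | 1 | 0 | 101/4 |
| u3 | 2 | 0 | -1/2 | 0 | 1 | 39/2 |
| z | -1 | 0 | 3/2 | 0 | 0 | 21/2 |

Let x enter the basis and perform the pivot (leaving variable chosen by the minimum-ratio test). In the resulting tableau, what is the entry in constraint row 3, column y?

Ratio test on column x — row 1: (7/4)/(1/2) = 7/2; row 2: (101/4)/(3/2) = 101/6; row 3: (39/2)/2 = 39/4. Minimum is 7/2 at row 1 (y leaves); pivot element 1/2.
Divide row 1 by 1/2; eliminate column x from the other rows.
Row 3 update in column y: 0 − 2·2 = -4.

-4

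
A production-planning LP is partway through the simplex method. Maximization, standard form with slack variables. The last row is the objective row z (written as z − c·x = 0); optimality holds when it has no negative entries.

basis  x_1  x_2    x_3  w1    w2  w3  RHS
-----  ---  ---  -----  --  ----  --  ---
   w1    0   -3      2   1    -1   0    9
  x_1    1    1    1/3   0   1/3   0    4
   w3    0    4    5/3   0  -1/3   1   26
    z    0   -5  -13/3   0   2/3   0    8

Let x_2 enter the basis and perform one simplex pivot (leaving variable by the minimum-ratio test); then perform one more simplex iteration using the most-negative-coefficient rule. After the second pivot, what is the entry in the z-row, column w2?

7/3

Ratio test on column x_2 — row 1: entry -3 ≤ 0; row 2: 4/1 = 4; row 3: 26/4 = 13/2. Minimum is 4 at row 2 (x_1 leaves); pivot element 1.
Divide row 2 by 1; eliminate column x_2 from the other rows.
Second iteration: most negative z-row entry is -8/3 in column x_3, so x_3 enters.
Ratio test on column x_3 — row 1: 21/3 = 7; row 2: 4/(1/3) = 12; row 3: 10/(1/3) = 30. Minimum is 7 at row 1 (w1 leaves); pivot element 3.
Divide row 1 by 3; eliminate column x_3 from the other rows.
After both pivots, the entry at the z-row, column w2 is 7/3.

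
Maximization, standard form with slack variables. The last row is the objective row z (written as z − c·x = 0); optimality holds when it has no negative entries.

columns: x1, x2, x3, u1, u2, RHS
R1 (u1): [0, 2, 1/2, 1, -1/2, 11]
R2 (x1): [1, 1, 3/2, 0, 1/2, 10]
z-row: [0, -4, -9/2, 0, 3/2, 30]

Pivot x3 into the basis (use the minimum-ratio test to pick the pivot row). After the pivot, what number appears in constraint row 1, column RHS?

Ratio test on column x3 — row 1: 11/(1/2) = 22; row 2: 10/(3/2) = 20/3. Minimum is 20/3 at row 2 (x1 leaves); pivot element 3/2.
Divide row 2 by 3/2; eliminate column x3 from the other rows.
Row 1 update in column RHS: 11 − (1/2)·(20/3) = 23/3.

23/3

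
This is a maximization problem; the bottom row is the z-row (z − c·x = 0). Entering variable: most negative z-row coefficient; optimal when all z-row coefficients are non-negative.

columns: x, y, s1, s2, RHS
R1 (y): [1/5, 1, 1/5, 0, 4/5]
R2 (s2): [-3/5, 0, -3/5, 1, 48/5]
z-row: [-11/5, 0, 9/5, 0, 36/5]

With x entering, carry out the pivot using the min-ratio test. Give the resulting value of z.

16

Ratio test on column x — row 1: (4/5)/(1/5) = 4; row 2: entry -3/5 ≤ 0. Minimum is 4 at row 1 (y leaves); pivot element 1/5.
Pivot on row 1; the z-row RHS becomes 36/5 − (-11/5)·4 = 16.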